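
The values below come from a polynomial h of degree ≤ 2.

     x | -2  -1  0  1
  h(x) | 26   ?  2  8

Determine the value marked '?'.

On equispaced nodes a degree-2 polynomial has vanishing third forward difference, so
  - h(-2) + 3·h(-1) - 3·h(0) + h(1) = 0.
Substituting the known values and solving for h(-1):
  3·h(-1) = 24
  h(-1) = 8.

8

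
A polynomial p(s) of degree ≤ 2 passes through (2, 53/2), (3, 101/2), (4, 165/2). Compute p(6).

Using the Lagrange interpolation formula with nodes 2, 3, 4:
  L_0(s) = (s - 3)(s - 4) / 2
  L_1(s) = (s - 2)(s - 4) / -1
  L_2(s) = (s - 2)(s - 3) / 2
Then p(s) = 53/2·L_0(s) + 101/2·L_1(s) + 165/2·L_2(s).
Expanding and collecting terms gives p(s) = 4s^2 + 4s + 5/2.
Evaluating at s = 6: p(6) = 341/2.

341/2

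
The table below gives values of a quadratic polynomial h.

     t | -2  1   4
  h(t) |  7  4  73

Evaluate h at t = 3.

42

Forward differences of the values at t = -2, 1, 4:
  h  : 7  4  73
  Δ  : -3  69
  Δ^2: 72
The second differences are constant, confirming degree 2.
Interpolating (Newton forward form) and evaluating at t = 3 gives h(3) = 42.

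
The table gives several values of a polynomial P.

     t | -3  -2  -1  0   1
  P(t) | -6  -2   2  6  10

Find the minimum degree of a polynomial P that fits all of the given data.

Forward differences of the values at t = -3, -2, -1, 0, 1:
  P  : -6  -2  2  6  10
  Δ  : 4  4  4  4
  Δ^2: 0  0  0
  Δ^3: 0  0
  Δ^4: 0
The first differences are constant (4) and nonzero, while all higher differences vanish, so the minimal degree is 1.

1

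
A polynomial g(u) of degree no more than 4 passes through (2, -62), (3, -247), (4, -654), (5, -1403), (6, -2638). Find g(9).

Forward differences of the values at u = 2, 3, 4, 5, 6:
  g  : -62  -247  -654  -1403  -2638
  Δ  : -185  -407  -749  -1235
  Δ^2: -222  -342  -486
  Δ^3: -120  -144
  Δ^4: -24
The fourth differences are constant, confirming degree 4.
Interpolating (Newton forward form) and evaluating at u = 9 gives g(9) = -11059.

-11059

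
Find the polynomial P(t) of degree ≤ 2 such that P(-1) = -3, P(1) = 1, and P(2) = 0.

P(t) = -t^2 + 2t

Using the Lagrange interpolation formula with nodes -1, 1, 2:
  L_0(t) = (t - 1)(t - 2) / 6
  L_1(t) = (t + 1)(t - 2) / -2
  L_2(t) = (t + 1)(t - 1) / 3
Then P(t) = -3·L_0(t) + 1·L_1(t) + 0·L_2(t).
Expanding and collecting terms gives P(t) = -t^2 + 2t.
Check: P(2) = 0. ✓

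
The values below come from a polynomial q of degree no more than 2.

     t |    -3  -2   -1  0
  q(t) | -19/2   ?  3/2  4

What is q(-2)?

The 3 known points determine the degree-2 polynomial uniquely.
Write q(t) = at^2 + bt + c. Substituting each data point gives a linear system:
  9a - 3b + c = -19/2
  a - b + c = 3/2
  c = 4
Solving the system yields a = -1, b = 3/2, c = 4.
So q(t) = -t^2 + (3/2)t + 4.
Then q(-2) = -3.

-3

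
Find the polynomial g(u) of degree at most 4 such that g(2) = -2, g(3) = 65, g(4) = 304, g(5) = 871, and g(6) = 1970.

g(u) = 2u^4 - 2u^3 - 6u^2 + 5u - 4

Write g(u) = au^4 + bu^3 + cu^2 + du + e. Substituting each data point gives a linear system:
  16a + 8b + 4c + 2d + e = -2
  81a + 27b + 9c + 3d + e = 65
  256a + 64b + 16c + 4d + e = 304
  625a + 125b + 25c + 5d + e = 871
  1296a + 216b + 36c + 6d + e = 1970
Solving the system yields a = 2, b = -2, c = -6, d = 5, e = -4.
So g(u) = 2u⁴ - 2u³ - 6u² + 5u - 4.
Check: g(5) = 871. ✓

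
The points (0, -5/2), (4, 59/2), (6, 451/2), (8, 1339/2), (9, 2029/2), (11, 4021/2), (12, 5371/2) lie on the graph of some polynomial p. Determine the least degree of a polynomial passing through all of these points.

3

Divided differences on the nodes 0, 4, 6, 8, 9, 11, 12:
  order 0: -5/2  59/2  451/2  1339/2  2029/2  4021/2  5371/2
  order 1: 8  98  222  345  498  675
  order 2: 15  31  41  51  59
  order 3: 2  2  2  2
  order 4: 0  0  0
  order 5: 0  0
  order 6: 0
The order-3 divided differences are all 2 (nonzero) and every higher order vanishes, so the data lies on a polynomial of degree exactly 3.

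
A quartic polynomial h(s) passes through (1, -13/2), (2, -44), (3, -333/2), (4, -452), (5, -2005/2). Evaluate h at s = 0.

Using the Lagrange interpolation formula with nodes 1, 2, 3, 4, 5:
  L_0(s) = (s - 2)(s - 3)(s - 4)(s - 5) / 24
  L_1(s) = (s - 1)(s - 3)(s - 4)(s - 5) / -6
  L_2(s) = (s - 1)(s - 2)(s - 4)(s - 5) / 4
  L_3(s) = (s - 1)(s - 2)(s - 3)(s - 5) / -6
  L_4(s) = (s - 1)(s - 2)(s - 3)(s - 4) / 24
Then h(s) = -13/2·L_0(s) - 44·L_1(s) - 333/2·L_2(s) - 452·L_3(s) - 2005/2·L_4(s).
Expanding and collecting terms gives h(s) = -s^4 - 3s^3 + (1/2)s^2 - 3s.
Evaluating at s = 0: h(0) = 0.

0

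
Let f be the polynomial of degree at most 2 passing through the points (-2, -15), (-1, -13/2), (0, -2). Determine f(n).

Using the Lagrange interpolation formula with nodes -2, -1, 0:
  L_0(n) = (n + 1)n / 2
  L_1(n) = (n + 2)n / -1
  L_2(n) = (n + 2)(n + 1) / 2
Then f(n) = -15·L_0(n) - 13/2·L_1(n) - 2·L_2(n).
Expanding and collecting terms gives f(n) = -2n^2 + (5/2)n - 2.
Check: f(-2) = -15. ✓

f(n) = -2n^2 + (5/2)n - 2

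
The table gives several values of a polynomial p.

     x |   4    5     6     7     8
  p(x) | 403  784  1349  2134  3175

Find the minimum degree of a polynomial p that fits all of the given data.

Forward differences of the values at x = 4, 5, 6, 7, 8:
  p  : 403  784  1349  2134  3175
  Δ  : 381  565  785  1041
  Δ^2: 184  220  256
  Δ^3: 36  36
  Δ^4: 0
The third differences are constant (36) and nonzero, while all higher differences vanish, so the minimal degree is 3.

3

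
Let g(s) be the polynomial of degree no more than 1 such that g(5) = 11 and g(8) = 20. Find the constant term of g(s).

Write g(s) = as + b. Substituting each data point gives a linear system:
  5a + b = 11
  8a + b = 20
Solving the system yields a = 3, b = -4.
So g(s) = 3s - 4.
The constant term is -4.

-4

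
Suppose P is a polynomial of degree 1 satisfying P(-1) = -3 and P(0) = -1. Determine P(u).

P(u) = 2u - 1

Write P(u) = au + b. Substituting each data point gives a linear system:
  -a + b = -3
  b = -1
Solving the system yields a = 2, b = -1.
So P(u) = 2u - 1.
Check: P(-1) = -3. ✓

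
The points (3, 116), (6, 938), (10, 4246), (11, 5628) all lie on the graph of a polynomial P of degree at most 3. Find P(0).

-4

Using the Lagrange interpolation formula with nodes 3, 6, 10, 11:
  L_0(s) = (s - 6)(s - 10)(s - 11) / -168
  L_1(s) = (s - 3)(s - 10)(s - 11) / 60
  L_2(s) = (s - 3)(s - 6)(s - 11) / -28
  L_3(s) = (s - 3)(s - 6)(s - 10) / 40
Then P(s) = 116·L_0(s) + 938·L_1(s) + 4246·L_2(s) + 5628·L_3(s).
Expanding and collecting terms gives P(s) = 4s³ + 3s² - 5s - 4.
Evaluating at s = 0: P(0) = -4.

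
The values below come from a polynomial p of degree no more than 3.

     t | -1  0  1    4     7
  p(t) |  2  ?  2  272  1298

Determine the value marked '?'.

The 4 known points determine the degree-3 polynomial uniquely.
Write p(t) = at^3 + bt^2 + ct + d. Substituting each data point gives a linear system:
  -a + b - c + d = 2
  a + b + c + d = 2
  64a + 16b + 4c + d = 272
  343a + 49b + 7c + d = 1298
Solving the system yields a = 3, b = 6, c = -3, d = -4.
So p(t) = 3t^3 + 6t^2 - 3t - 4.
Then p(0) = -4.

-4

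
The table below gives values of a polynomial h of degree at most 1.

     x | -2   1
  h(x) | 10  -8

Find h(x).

h(x) = -6x - 2

Write h(x) = ax + b. Substituting each data point gives a linear system:
  -2a + b = 10
  a + b = -8
Solving the system yields a = -6, b = -2.
So h(x) = -6x - 2.
Check: h(-2) = 10. ✓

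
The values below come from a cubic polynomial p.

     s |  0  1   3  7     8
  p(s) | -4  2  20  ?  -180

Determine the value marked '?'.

The 4 known points determine the degree-3 polynomial uniquely.
Write p(s) = as^3 + bs^2 + cs + d. Substituting each data point gives a linear system:
  d = -4
  a + b + c + d = 2
  27a + 9b + 3c + d = 20
  512a + 64b + 8c + d = -180
Solving the system yields a = -1, b = 5, c = 2, d = -4.
So p(s) = -s³ + 5s² + 2s - 4.
Then p(7) = -88.

-88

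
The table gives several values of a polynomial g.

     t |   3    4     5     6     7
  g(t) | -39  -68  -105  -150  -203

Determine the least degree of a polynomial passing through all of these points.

Forward differences of the values at t = 3, 4, 5, 6, 7:
  g  : -39  -68  -105  -150  -203
  Δ  : -29  -37  -45  -53
  Δ^2: -8  -8  -8
  Δ^3: 0  0
  Δ^4: 0
The second differences are constant (-8) and nonzero, while all higher differences vanish, so the minimal degree is 2.

2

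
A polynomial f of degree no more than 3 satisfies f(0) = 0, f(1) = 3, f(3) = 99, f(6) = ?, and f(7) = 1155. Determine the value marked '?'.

The 4 known points determine the degree-3 polynomial uniquely.
Write f(n) = an^3 + bn^2 + cn + d. Substituting each data point gives a linear system:
  d = 0
  a + b + c + d = 3
  27a + 9b + 3c + d = 99
  343a + 49b + 7c + d = 1155
Solving the system yields a = 3, b = 3, c = -3, d = 0.
So f(n) = 3n^3 + 3n^2 - 3n.
Then f(6) = 738.

738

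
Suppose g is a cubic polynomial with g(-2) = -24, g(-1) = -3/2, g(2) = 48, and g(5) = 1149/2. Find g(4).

306

Using the Lagrange interpolation formula with nodes -2, -1, 2, 5:
  L_0(u) = (u + 1)(u - 2)(u - 5) / -28
  L_1(u) = (u + 2)(u - 2)(u - 5) / 18
  L_2(u) = (u + 2)(u + 1)(u - 5) / -36
  L_3(u) = (u + 2)(u + 1)(u - 2) / 126
Then g(u) = -24·L_0(u) - 3/2·L_1(u) + 48·L_2(u) + 1149/2·L_3(u).
Expanding and collecting terms gives g(u) = 4u^3 + (5/2)u^2 + 2u + 2.
Evaluating at u = 4: g(4) = 306.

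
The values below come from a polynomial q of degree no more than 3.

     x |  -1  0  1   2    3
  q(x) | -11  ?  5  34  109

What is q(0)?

-2

The 4 known points determine the degree-3 polynomial uniquely.
Write q(x) = ax^3 + bx^2 + cx + d. Substituting each data point gives a linear system:
  -a + b - c + d = -11
  a + b + c + d = 5
  8a + 4b + 2c + d = 34
  27a + 9b + 3c + d = 109
Solving the system yields a = 4, b = -1, c = 4, d = -2.
So q(x) = 4x³ - x² + 4x - 2.
Then q(0) = -2.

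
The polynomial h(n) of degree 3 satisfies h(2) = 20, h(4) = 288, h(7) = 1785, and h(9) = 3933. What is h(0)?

0

Write h(n) = an^3 + bn^2 + cn + d. Substituting each data point gives a linear system:
  8a + 4b + 2c + d = 20
  64a + 16b + 4c + d = 288
  343a + 49b + 7c + d = 1785
  729a + 81b + 9c + d = 3933
Solving the system yields a = 6, b = -5, c = -4, d = 0.
So h(n) = 6n^3 - 5n^2 - 4n.
Then h(0) = 0.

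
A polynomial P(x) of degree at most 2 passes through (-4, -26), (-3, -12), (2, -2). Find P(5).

Write P(x) = ax^2 + bx + c. Substituting each data point gives a linear system:
  16a - 4b + c = -26
  9a - 3b + c = -12
  4a + 2b + c = -2
Solving the system yields a = -2, b = 0, c = 6.
So P(x) = -2x^2 + 6.
Then P(5) = -44.

-44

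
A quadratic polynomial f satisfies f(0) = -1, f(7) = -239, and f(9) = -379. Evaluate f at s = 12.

Write f(s) = as^2 + bs + c. Substituting each data point gives a linear system:
  c = -1
  49a + 7b + c = -239
  81a + 9b + c = -379
Solving the system yields a = -4, b = -6, c = -1.
So f(s) = -4s² - 6s - 1.
Then f(12) = -649.

-649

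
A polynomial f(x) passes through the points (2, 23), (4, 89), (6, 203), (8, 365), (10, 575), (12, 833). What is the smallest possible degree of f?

Forward differences of the values at x = 2, 4, 6, 8, 10, 12:
  f  : 23  89  203  365  575  833
  Δ  : 66  114  162  210  258
  Δ^2: 48  48  48  48
  Δ^3: 0  0  0
  Δ^4: 0  0
  Δ^5: 0
The second differences are constant (48) and nonzero, while all higher differences vanish, so the minimal degree is 2.

2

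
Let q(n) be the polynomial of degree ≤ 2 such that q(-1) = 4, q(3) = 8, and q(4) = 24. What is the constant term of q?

-4

Write q(n) = an^2 + bn + c. Substituting each data point gives a linear system:
  a - b + c = 4
  9a + 3b + c = 8
  16a + 4b + c = 24
Solving the system yields a = 3, b = -5, c = -4.
So q(n) = 3n² - 5n - 4.
The constant term is -4.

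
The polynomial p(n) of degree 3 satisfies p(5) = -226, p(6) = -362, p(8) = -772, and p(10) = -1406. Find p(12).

-2312

Write p(n) = an^3 + bn^2 + cn + d. Substituting each data point gives a linear system:
  125a + 25b + 5c + d = -226
  216a + 36b + 6c + d = -362
  512a + 64b + 8c + d = -772
  1000a + 100b + 10c + d = -1406
Solving the system yields a = -1, b = -4, c = -1, d = 4.
So p(n) = -n^3 - 4n^2 - n + 4.
Then p(12) = -2312.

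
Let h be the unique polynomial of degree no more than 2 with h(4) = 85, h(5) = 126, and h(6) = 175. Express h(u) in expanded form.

Using the Lagrange interpolation formula with nodes 4, 5, 6:
  L_0(u) = (u - 5)(u - 6) / 2
  L_1(u) = (u - 4)(u - 6) / -1
  L_2(u) = (u - 4)(u - 5) / 2
Then h(u) = 85·L_0(u) + 126·L_1(u) + 175·L_2(u).
Expanding and collecting terms gives h(u) = 4u^2 + 5u + 1.
Check: h(6) = 175. ✓

h(u) = 4u^2 + 5u + 1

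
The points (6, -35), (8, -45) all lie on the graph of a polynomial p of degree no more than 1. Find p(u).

Write p(u) = au + b. Substituting each data point gives a linear system:
  6a + b = -35
  8a + b = -45
Solving the system yields a = -5, b = -5.
So p(u) = -5u - 5.
Check: p(8) = -45. ✓

p(u) = -5u - 5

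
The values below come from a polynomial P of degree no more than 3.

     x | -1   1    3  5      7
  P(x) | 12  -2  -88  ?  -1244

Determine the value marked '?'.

On equispaced nodes a degree-3 polynomial has vanishing fourth forward difference, so
  P(-1) - 4·P(1) + 6·P(3) - 4·P(5) + P(7) = 0.
Substituting the known values and solving for P(5):
  -4·P(5) = 1752
  P(5) = -438.

-438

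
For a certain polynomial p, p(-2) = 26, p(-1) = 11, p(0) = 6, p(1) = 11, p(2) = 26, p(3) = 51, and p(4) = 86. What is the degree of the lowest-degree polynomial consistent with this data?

Forward differences of the values at n = -2, -1, 0, 1, 2, 3, 4:
  p  : 26  11  6  11  26  51  86
  Δ  : -15  -5  5  15  25  35
  Δ^2: 10  10  10  10  10
  Δ^3: 0  0  0  0
  Δ^4: 0  0  0
  Δ^5: 0  0
  Δ^6: 0
The second differences are constant (10) and nonzero, while all higher differences vanish, so the minimal degree is 2.

2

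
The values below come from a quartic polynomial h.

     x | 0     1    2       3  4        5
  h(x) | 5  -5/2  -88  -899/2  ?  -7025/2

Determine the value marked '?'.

-1429

The 5 known points determine the degree-4 polynomial uniquely.
Write h(x) = ax^4 + bx^3 + cx^2 + dx + e. Substituting each data point gives a linear system:
  e = 5
  a + b + c + d + e = -5/2
  16a + 8b + 4c + 2d + e = -88
  81a + 27b + 9c + 3d + e = -899/2
  625a + 125b + 25c + 5d + e = -7025/2
Solving the system yields a = -6, b = 3, c = -6, d = 3/2, e = 5.
So h(x) = -6x^4 + 3x^3 - 6x^2 + (3/2)x + 5.
Then h(4) = -1429.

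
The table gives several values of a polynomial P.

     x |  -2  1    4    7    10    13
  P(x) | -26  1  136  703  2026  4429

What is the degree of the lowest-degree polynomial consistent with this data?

3

Forward differences of the values at x = -2, 1, 4, 7, 10, 13:
  P  : -26  1  136  703  2026  4429
  Δ  : 27  135  567  1323  2403
  Δ^2: 108  432  756  1080
  Δ^3: 324  324  324
  Δ^4: 0  0
  Δ^5: 0
The third differences are constant (324) and nonzero, while all higher differences vanish, so the minimal degree is 3.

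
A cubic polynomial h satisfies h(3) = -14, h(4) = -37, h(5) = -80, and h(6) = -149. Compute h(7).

Forward differences of the values at t = 3, 4, 5, 6:
  h  : -14  -37  -80  -149
  Δ  : -23  -43  -69
  Δ^2: -20  -26
  Δ^3: -6
The third differences are constant, confirming degree 3.
Interpolating (Newton forward form) and evaluating at t = 7 gives h(7) = -250.

-250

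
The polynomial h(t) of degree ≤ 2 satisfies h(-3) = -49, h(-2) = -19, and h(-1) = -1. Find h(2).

-19

Write h(t) = at^2 + bt + c. Substituting each data point gives a linear system:
  9a - 3b + c = -49
  4a - 2b + c = -19
  a - b + c = -1
Solving the system yields a = -6, b = 0, c = 5.
So h(t) = -6t^2 + 5.
Then h(2) = -19.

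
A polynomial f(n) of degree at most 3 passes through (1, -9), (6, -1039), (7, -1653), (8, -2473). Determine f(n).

f(n) = -5n^3 + 2n^2 - 5n - 1

Using the Lagrange interpolation formula with nodes 1, 6, 7, 8:
  L_0(n) = (n - 6)(n - 7)(n - 8) / -210
  L_1(n) = (n - 1)(n - 7)(n - 8) / 10
  L_2(n) = (n - 1)(n - 6)(n - 8) / -6
  L_3(n) = (n - 1)(n - 6)(n - 7) / 14
Then f(n) = -9·L_0(n) - 1039·L_1(n) - 1653·L_2(n) - 2473·L_3(n).
Expanding and collecting terms gives f(n) = -5n³ + 2n² - 5n - 1.
Check: f(7) = -1653. ✓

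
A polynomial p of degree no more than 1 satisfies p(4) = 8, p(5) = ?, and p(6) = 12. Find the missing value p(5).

On equispaced nodes a degree-1 polynomial has vanishing second forward difference, so
  p(4) - 2·p(5) + p(6) = 0.
Substituting the known values and solving for p(5):
  -2·p(5) = -20
  p(5) = 10.

10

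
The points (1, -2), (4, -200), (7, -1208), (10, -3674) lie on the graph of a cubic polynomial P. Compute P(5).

Write P(t) = at^3 + bt^2 + ct + d. Substituting each data point gives a linear system:
  a + b + c + d = -2
  64a + 16b + 4c + d = -200
  343a + 49b + 7c + d = -1208
  1000a + 100b + 10c + d = -3674
Solving the system yields a = -4, b = 3, c = 3, d = -4.
So P(t) = -4t^3 + 3t^2 + 3t - 4.
Then P(5) = -414.

-414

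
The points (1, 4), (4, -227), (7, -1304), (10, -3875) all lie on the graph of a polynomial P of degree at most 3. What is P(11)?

Forward differences of the values at n = 1, 4, 7, 10:
  P  : 4  -227  -1304  -3875
  Δ  : -231  -1077  -2571
  Δ^2: -846  -1494
  Δ^3: -648
The third differences are constant, confirming degree 3.
Interpolating (Newton forward form) and evaluating at n = 11 gives P(11) = -5176.

-5176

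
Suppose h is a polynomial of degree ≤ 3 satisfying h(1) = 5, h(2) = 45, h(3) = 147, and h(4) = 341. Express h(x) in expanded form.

Write h(x) = ax^3 + bx^2 + cx + d. Substituting each data point gives a linear system:
  a + b + c + d = 5
  8a + 4b + 2c + d = 45
  27a + 9b + 3c + d = 147
  64a + 16b + 4c + d = 341
Solving the system yields a = 5, b = 1, c = 2, d = -3.
So h(x) = 5x³ + x² + 2x - 3.
Check: h(2) = 45. ✓

h(x) = 5x^3 + x^2 + 2x - 3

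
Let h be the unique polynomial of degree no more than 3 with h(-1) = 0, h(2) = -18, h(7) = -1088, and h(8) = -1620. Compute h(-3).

Using the Lagrange interpolation formula with nodes -1, 2, 7, 8:
  L_0(s) = (s - 2)(s - 7)(s - 8) / -216
  L_1(s) = (s + 1)(s - 7)(s - 8) / 90
  L_2(s) = (s + 1)(s - 2)(s - 8) / -40
  L_3(s) = (s + 1)(s - 2)(s - 7) / 54
Then h(s) = 0·L_0(s) - 18·L_1(s) - 1088·L_2(s) - 1620·L_3(s).
Expanding and collecting terms gives h(s) = -3s³ - 2s² + 5s + 4.
Evaluating at s = -3: h(-3) = 52.

52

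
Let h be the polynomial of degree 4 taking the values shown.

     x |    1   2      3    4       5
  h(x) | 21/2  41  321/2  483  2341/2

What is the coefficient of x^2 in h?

1/2

Write h(x) = ax^4 + bx^3 + cx^2 + dx + e. Substituting each data point gives a linear system:
  a + b + c + d + e = 21/2
  16a + 8b + 4c + 2d + e = 41
  81a + 27b + 9c + 3d + e = 321/2
  256a + 64b + 16c + 4d + e = 483
  625a + 125b + 25c + 5d + e = 2341/2
Solving the system yields a = 2, b = -1, c = 1/2, d = 6, e = 3.
So h(x) = 2x^4 - x^3 + (1/2)x^2 + 6x + 3.
The coefficient of x^2 is 1/2.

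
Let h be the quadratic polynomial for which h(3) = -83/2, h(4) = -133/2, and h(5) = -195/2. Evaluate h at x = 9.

Using the Lagrange interpolation formula with nodes 3, 4, 5:
  L_0(x) = (x - 4)(x - 5) / 2
  L_1(x) = (x - 3)(x - 5) / -1
  L_2(x) = (x - 3)(x - 4) / 2
Then h(x) = -83/2·L_0(x) - 133/2·L_1(x) - 195/2·L_2(x).
Expanding and collecting terms gives h(x) = -3x² - 4x - 5/2.
Evaluating at x = 9: h(9) = -563/2.

-563/2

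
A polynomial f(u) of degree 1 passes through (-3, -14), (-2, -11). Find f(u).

f(u) = 3u - 5

Using the Lagrange interpolation formula with nodes -3, -2:
  L_0(u) = (u + 2) / -1
  L_1(u) = (u + 3) / 1
Then f(u) = -14·L_0(u) - 11·L_1(u).
Expanding and collecting terms gives f(u) = 3u - 5.
Check: f(-3) = -14. ✓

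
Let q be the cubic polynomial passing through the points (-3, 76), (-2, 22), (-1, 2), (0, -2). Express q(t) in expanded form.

Write q(t) = at^3 + bt^2 + ct + d. Substituting each data point gives a linear system:
  -27a + 9b - 3c + d = 76
  -8a + 4b - 2c + d = 22
  -a + b - c + d = 2
  d = -2
Solving the system yields a = -3, b = -1, c = -2, d = -2.
So q(t) = -3t^3 - t^2 - 2t - 2.
Check: q(-3) = 76. ✓

q(t) = -3t^3 - t^2 - 2t - 2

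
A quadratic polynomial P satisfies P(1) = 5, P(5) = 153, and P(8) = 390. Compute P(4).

Using the Lagrange interpolation formula with nodes 1, 5, 8:
  L_0(n) = (n - 5)(n - 8) / 28
  L_1(n) = (n - 1)(n - 8) / -12
  L_2(n) = (n - 1)(n - 5) / 21
Then P(n) = 5·L_0(n) + 153·L_1(n) + 390·L_2(n).
Expanding and collecting terms gives P(n) = 6n^2 + n - 2.
Evaluating at n = 4: P(4) = 98.

98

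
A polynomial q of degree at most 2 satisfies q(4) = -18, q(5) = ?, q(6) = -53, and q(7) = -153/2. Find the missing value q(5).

On equispaced nodes a degree-2 polynomial has vanishing third forward difference, so
  - q(4) + 3·q(5) - 3·q(6) + q(7) = 0.
Substituting the known values and solving for q(5):
  3·q(5) = -201/2
  q(5) = -67/2.

-67/2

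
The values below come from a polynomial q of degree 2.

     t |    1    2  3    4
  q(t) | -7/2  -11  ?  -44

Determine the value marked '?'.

-49/2

On equispaced nodes a degree-2 polynomial has vanishing third forward difference, so
  - q(1) + 3·q(2) - 3·q(3) + q(4) = 0.
Substituting the known values and solving for q(3):
  -3·q(3) = 147/2
  q(3) = -49/2.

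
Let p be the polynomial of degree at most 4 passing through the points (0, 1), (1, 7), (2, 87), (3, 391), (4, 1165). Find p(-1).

15

Using the Lagrange interpolation formula with nodes 0, 1, 2, 3, 4:
  L_0(n) = (n - 1)(n - 2)(n - 3)(n - 4) / 24
  L_1(n) = n(n - 2)(n - 3)(n - 4) / -6
  L_2(n) = n(n - 1)(n - 3)(n - 4) / 4
  L_3(n) = n(n - 1)(n - 2)(n - 4) / -6
  L_4(n) = n(n - 1)(n - 2)(n - 3) / 24
Then p(n) = 1·L_0(n) + 7·L_1(n) + 87·L_2(n) + 391·L_3(n) + 1165·L_4(n).
Expanding and collecting terms gives p(n) = 4n^4 + n^3 + 6n^2 - 5n + 1.
Evaluating at n = -1: p(-1) = 15.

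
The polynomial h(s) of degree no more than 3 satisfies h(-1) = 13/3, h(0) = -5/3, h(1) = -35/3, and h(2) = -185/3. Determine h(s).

Write h(s) = as^3 + bs^2 + cs + d. Substituting each data point gives a linear system:
  -a + b - c + d = 13/3
  d = -5/3
  a + b + c + d = -35/3
  8a + 4b + 2c + d = -185/3
Solving the system yields a = -6, b = -2, c = -2, d = -5/3.
So h(s) = -6s³ - 2s² - 2s - 5/3.
Check: h(2) = -185/3. ✓

h(s) = -6s^3 - 2s^2 - 2s - 5/3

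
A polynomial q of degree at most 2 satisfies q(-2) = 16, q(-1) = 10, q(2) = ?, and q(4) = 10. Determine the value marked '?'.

4

The 3 known points determine the degree-2 polynomial uniquely.
Write q(s) = as^2 + bs + c. Substituting each data point gives a linear system:
  4a - 2b + c = 16
  a - b + c = 10
  16a + 4b + c = 10
Solving the system yields a = 1, b = -3, c = 6.
So q(s) = s² - 3s + 6.
Then q(2) = 4.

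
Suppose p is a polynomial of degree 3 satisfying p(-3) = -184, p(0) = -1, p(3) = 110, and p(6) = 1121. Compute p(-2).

-55

Write p(n) = an^3 + bn^2 + cn + d. Substituting each data point gives a linear system:
  -27a + 9b - 3c + d = -184
  d = -1
  27a + 9b + 3c + d = 110
  216a + 36b + 6c + d = 1121
Solving the system yields a = 6, b = -4, c = -5, d = -1.
So p(n) = 6n^3 - 4n^2 - 5n - 1.
Then p(-2) = -55.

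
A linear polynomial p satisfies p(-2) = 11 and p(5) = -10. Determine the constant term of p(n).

5

Write p(n) = an + b. Substituting each data point gives a linear system:
  -2a + b = 11
  5a + b = -10
Solving the system yields a = -3, b = 5.
So p(n) = -3n + 5.
The constant term is 5.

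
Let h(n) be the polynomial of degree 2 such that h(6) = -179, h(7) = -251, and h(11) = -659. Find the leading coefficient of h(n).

Write h(n) = an^2 + bn + c. Substituting each data point gives a linear system:
  36a + 6b + c = -179
  49a + 7b + c = -251
  121a + 11b + c = -659
Solving the system yields a = -6, b = 6, c = 1.
So h(n) = -6n^2 + 6n + 1.
The leading coefficient is -6.

-6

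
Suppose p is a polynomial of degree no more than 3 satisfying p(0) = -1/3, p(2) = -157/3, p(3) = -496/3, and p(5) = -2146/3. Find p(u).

Write p(u) = au^3 + bu^2 + cu + d. Substituting each data point gives a linear system:
  d = -1/3
  8a + 4b + 2c + d = -157/3
  27a + 9b + 3c + d = -496/3
  125a + 25b + 5c + d = -2146/3
Solving the system yields a = -5, b = -4, c = 2, d = -1/3.
So p(u) = -5u³ - 4u² + 2u - 1/3.
Check: p(2) = -157/3. ✓

p(u) = -5u^3 - 4u^2 + 2u - 1/3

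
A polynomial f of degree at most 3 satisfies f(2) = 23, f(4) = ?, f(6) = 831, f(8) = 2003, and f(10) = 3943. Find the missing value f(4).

The 4 known points determine the degree-3 polynomial uniquely.
Write f(n) = an^3 + bn^2 + cn + d. Substituting each data point gives a linear system:
  8a + 4b + 2c + d = 23
  216a + 36b + 6c + d = 831
  512a + 64b + 8c + d = 2003
  1000a + 100b + 10c + d = 3943
Solving the system yields a = 4, b = 0, c = -6, d = 3.
So f(n) = 4n^3 - 6n + 3.
Then f(4) = 235.

235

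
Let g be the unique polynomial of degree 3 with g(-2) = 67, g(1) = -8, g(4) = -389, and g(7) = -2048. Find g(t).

g(t) = -6t^3 + t^2 - 6t + 3

Using the Lagrange interpolation formula with nodes -2, 1, 4, 7:
  L_0(t) = (t - 1)(t - 4)(t - 7) / -162
  L_1(t) = (t + 2)(t - 4)(t - 7) / 54
  L_2(t) = (t + 2)(t - 1)(t - 7) / -54
  L_3(t) = (t + 2)(t - 1)(t - 4) / 162
Then g(t) = 67·L_0(t) - 8·L_1(t) - 389·L_2(t) - 2048·L_3(t).
Expanding and collecting terms gives g(t) = -6t^3 + t^2 - 6t + 3.
Check: g(4) = -389. ✓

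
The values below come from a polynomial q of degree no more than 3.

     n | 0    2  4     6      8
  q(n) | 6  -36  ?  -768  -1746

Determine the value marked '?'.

-246

The 4 known points determine the degree-3 polynomial uniquely.
Write q(n) = an^3 + bn^2 + cn + d. Substituting each data point gives a linear system:
  d = 6
  8a + 4b + 2c + d = -36
  216a + 36b + 6c + d = -768
  512a + 64b + 8c + d = -1746
Solving the system yields a = -3, b = -3, c = -3, d = 6.
So q(n) = -3n^3 - 3n^2 - 3n + 6.
Then q(4) = -246.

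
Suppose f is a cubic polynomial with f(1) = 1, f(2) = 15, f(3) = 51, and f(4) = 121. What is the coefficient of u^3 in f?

2

Write f(u) = au^3 + bu^2 + cu + d. Substituting each data point gives a linear system:
  a + b + c + d = 1
  8a + 4b + 2c + d = 15
  27a + 9b + 3c + d = 51
  64a + 16b + 4c + d = 121
Solving the system yields a = 2, b = -1, c = 3, d = -3.
So f(u) = 2u³ - u² + 3u - 3.
The leading coefficient is 2.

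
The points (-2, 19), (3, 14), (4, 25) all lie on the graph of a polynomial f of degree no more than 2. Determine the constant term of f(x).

Write f(x) = ax^2 + bx + c. Substituting each data point gives a linear system:
  4a - 2b + c = 19
  9a + 3b + c = 14
  16a + 4b + c = 25
Solving the system yields a = 2, b = -3, c = 5.
So f(x) = 2x^2 - 3x + 5.
The constant term is 5.

5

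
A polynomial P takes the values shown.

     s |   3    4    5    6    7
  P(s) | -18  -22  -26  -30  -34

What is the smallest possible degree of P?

1

Forward differences of the values at s = 3, 4, 5, 6, 7:
  P  : -18  -22  -26  -30  -34
  Δ  : -4  -4  -4  -4
  Δ^2: 0  0  0
  Δ^3: 0  0
  Δ^4: 0
The first differences are constant (-4) and nonzero, while all higher differences vanish, so the minimal degree is 1.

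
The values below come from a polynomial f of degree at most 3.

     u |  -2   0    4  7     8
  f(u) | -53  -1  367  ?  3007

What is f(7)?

2008

The 4 known points determine the degree-3 polynomial uniquely.
Write f(u) = au^3 + bu^2 + cu + d. Substituting each data point gives a linear system:
  -8a + 4b - 2c + d = -53
  d = -1
  64a + 16b + 4c + d = 367
  512a + 64b + 8c + d = 3007
Solving the system yields a = 6, b = -1, c = 0, d = -1.
So f(u) = 6u^3 - u^2 - 1.
Then f(7) = 2008.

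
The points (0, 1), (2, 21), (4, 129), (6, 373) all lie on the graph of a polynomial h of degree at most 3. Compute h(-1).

9

Write h(u) = au^3 + bu^2 + cu + d. Substituting each data point gives a linear system:
  d = 1
  8a + 4b + 2c + d = 21
  64a + 16b + 4c + d = 129
  216a + 36b + 6c + d = 373
Solving the system yields a = 1, b = 5, c = -4, d = 1.
So h(u) = u^3 + 5u^2 - 4u + 1.
Then h(-1) = 9.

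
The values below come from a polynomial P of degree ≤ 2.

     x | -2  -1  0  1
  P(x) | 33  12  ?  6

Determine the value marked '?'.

3

The 3 known points determine the degree-2 polynomial uniquely.
Write P(x) = ax^2 + bx + c. Substituting each data point gives a linear system:
  4a - 2b + c = 33
  a - b + c = 12
  a + b + c = 6
Solving the system yields a = 6, b = -3, c = 3.
So P(x) = 6x² - 3x + 3.
Then P(0) = 3.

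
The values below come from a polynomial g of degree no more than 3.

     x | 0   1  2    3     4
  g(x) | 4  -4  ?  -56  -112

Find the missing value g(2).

The 4 known points determine the degree-3 polynomial uniquely.
Write g(x) = ax^3 + bx^2 + cx + d. Substituting each data point gives a linear system:
  d = 4
  a + b + c + d = -4
  27a + 9b + 3c + d = -56
  64a + 16b + 4c + d = -112
Solving the system yields a = -1, b = -2, c = -5, d = 4.
So g(x) = -x^3 - 2x^2 - 5x + 4.
Then g(2) = -22.

-22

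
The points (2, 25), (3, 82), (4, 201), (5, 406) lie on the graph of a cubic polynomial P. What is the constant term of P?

Write P(t) = at^3 + bt^2 + ct + d. Substituting each data point gives a linear system:
  8a + 4b + 2c + d = 25
  27a + 9b + 3c + d = 82
  64a + 16b + 4c + d = 201
  125a + 25b + 5c + d = 406
Solving the system yields a = 4, b = -5, c = 6, d = 1.
So P(t) = 4t^3 - 5t^2 + 6t + 1.
The constant term is 1.

1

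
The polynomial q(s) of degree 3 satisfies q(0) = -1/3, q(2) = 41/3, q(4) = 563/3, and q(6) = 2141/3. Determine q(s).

q(s) = 4s^3 - 4s^2 - s - 1/3

Write q(s) = as^3 + bs^2 + cs + d. Substituting each data point gives a linear system:
  d = -1/3
  8a + 4b + 2c + d = 41/3
  64a + 16b + 4c + d = 563/3
  216a + 36b + 6c + d = 2141/3
Solving the system yields a = 4, b = -4, c = -1, d = -1/3.
So q(s) = 4s³ - 4s² - s - 1/3.
Check: q(6) = 2141/3. ✓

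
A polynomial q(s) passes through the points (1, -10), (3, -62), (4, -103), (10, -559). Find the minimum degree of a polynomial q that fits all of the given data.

2

Divided differences on the nodes 1, 3, 4, 10:
  order 0: -10  -62  -103  -559
  order 1: -26  -41  -76
  order 2: -5  -5
  order 3: 0
The order-2 divided differences are all -5 (nonzero) and every higher order vanishes, so the data lies on a polynomial of degree exactly 2.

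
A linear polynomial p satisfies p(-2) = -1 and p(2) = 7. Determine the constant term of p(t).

Write p(t) = at + b. Substituting each data point gives a linear system:
  -2a + b = -1
  2a + b = 7
Solving the system yields a = 2, b = 3.
So p(t) = 2t + 3.
The constant term is 3.

3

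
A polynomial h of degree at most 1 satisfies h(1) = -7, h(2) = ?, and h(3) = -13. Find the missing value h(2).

-10

On equispaced nodes a degree-1 polynomial has vanishing second forward difference, so
  h(1) - 2·h(2) + h(3) = 0.
Substituting the known values and solving for h(2):
  -2·h(2) = 20
  h(2) = -10.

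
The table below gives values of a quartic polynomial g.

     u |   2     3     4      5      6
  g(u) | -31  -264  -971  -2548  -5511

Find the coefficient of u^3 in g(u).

4

Write g(u) = au^4 + bu^3 + cu^2 + du + e. Substituting each data point gives a linear system:
  16a + 8b + 4c + 2d + e = -31
  81a + 27b + 9c + 3d + e = -264
  256a + 64b + 16c + 4d + e = -971
  625a + 125b + 25c + 5d + e = -2548
  1296a + 216b + 36c + 6d + e = -5511
Solving the system yields a = -5, b = 4, c = 2, d = 6, e = -3.
So g(u) = -5u⁴ + 4u³ + 2u² + 6u - 3.
The coefficient of u^3 is 4.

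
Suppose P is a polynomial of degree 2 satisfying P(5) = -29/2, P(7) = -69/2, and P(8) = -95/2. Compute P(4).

Using the Lagrange interpolation formula with nodes 5, 7, 8:
  L_0(t) = (t - 7)(t - 8) / 6
  L_1(t) = (t - 5)(t - 8) / -2
  L_2(t) = (t - 5)(t - 7) / 3
Then P(t) = -29/2·L_0(t) - 69/2·L_1(t) - 95/2·L_2(t).
Expanding and collecting terms gives P(t) = -t² + 2t + 1/2.
Evaluating at t = 4: P(4) = -15/2.

-15/2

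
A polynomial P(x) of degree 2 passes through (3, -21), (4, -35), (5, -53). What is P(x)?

P(x) = -2x^2 - 3

Write P(x) = ax^2 + bx + c. Substituting each data point gives a linear system:
  9a + 3b + c = -21
  16a + 4b + c = -35
  25a + 5b + c = -53
Solving the system yields a = -2, b = 0, c = -3.
So P(x) = -2x² - 3.
Check: P(3) = -21. ✓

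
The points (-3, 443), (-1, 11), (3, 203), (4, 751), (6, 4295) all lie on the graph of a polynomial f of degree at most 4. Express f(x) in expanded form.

Write f(x) = ax^4 + bx^3 + cx^2 + dx + e. Substituting each data point gives a linear system:
  81a - 27b + 9c - 3d + e = 443
  a - b + c - d + e = 11
  81a + 27b + 9c + 3d + e = 203
  256a + 64b + 16c + 4d + e = 751
  1296a + 216b + 36c + 6d + e = 4295
Solving the system yields a = 4, b = -4, c = 0, d = -4, e = -1.
So f(x) = 4x^4 - 4x^3 - 4x - 1.
Check: f(-3) = 443. ✓

f(x) = 4x^4 - 4x^3 - 4x - 1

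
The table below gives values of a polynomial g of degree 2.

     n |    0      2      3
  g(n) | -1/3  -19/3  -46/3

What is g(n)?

Write g(n) = an^2 + bn + c. Substituting each data point gives a linear system:
  c = -1/3
  4a + 2b + c = -19/3
  9a + 3b + c = -46/3
Solving the system yields a = -2, b = 1, c = -1/3.
So g(n) = -2n^2 + n - 1/3.
Check: g(0) = -1/3. ✓

g(n) = -2n^2 + n - 1/3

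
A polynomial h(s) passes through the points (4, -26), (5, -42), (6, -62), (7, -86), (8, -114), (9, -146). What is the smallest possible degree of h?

Forward differences of the values at s = 4, 5, 6, 7, 8, 9:
  h  : -26  -42  -62  -86  -114  -146
  Δ  : -16  -20  -24  -28  -32
  Δ^2: -4  -4  -4  -4
  Δ^3: 0  0  0
  Δ^4: 0  0
  Δ^5: 0
The second differences are constant (-4) and nonzero, while all higher differences vanish, so the minimal degree is 2.

2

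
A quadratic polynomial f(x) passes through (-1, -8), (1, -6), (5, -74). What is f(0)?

-4

Using the Lagrange interpolation formula with nodes -1, 1, 5:
  L_0(x) = (x - 1)(x - 5) / 12
  L_1(x) = (x + 1)(x - 5) / -8
  L_2(x) = (x + 1)(x - 1) / 24
Then f(x) = -8·L_0(x) - 6·L_1(x) - 74·L_2(x).
Expanding and collecting terms gives f(x) = -3x^2 + x - 4.
Evaluating at x = 0: f(0) = -4.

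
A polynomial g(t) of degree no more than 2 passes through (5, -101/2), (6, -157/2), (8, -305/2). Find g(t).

Using the Lagrange interpolation formula with nodes 5, 6, 8:
  L_0(t) = (t - 6)(t - 8) / 3
  L_1(t) = (t - 5)(t - 8) / -2
  L_2(t) = (t - 5)(t - 6) / 6
Then g(t) = -101/2·L_0(t) - 157/2·L_1(t) - 305/2·L_2(t).
Expanding and collecting terms gives g(t) = -3t^2 + 5t - 1/2.
Check: g(8) = -305/2. ✓

g(t) = -3t^2 + 5t - 1/2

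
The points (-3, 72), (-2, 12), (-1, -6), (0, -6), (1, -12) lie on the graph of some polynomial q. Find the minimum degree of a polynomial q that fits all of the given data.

Forward differences of the values at n = -3, -2, -1, 0, 1:
  q  : 72  12  -6  -6  -12
  Δ  : -60  -18  0  -6
  Δ^2: 42  18  -6
  Δ^3: -24  -24
  Δ^4: 0
The third differences are constant (-24) and nonzero, while all higher differences vanish, so the minimal degree is 3.

3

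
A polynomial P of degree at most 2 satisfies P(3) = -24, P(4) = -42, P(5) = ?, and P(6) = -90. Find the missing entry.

The 3 known points determine the degree-2 polynomial uniquely.
Write P(s) = as^2 + bs + c. Substituting each data point gives a linear system:
  9a + 3b + c = -24
  16a + 4b + c = -42
  36a + 6b + c = -90
Solving the system yields a = -2, b = -4, c = 6.
So P(s) = -2s^2 - 4s + 6.
Then P(5) = -64.

-64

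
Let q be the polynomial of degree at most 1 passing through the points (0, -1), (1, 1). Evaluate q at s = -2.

-5

Using the Lagrange interpolation formula with nodes 0, 1:
  L_0(s) = (s - 1) / -1
  L_1(s) = s / 1
Then q(s) = -1·L_0(s) + 1·L_1(s).
Expanding and collecting terms gives q(s) = 2s - 1.
Evaluating at s = -2: q(-2) = -5.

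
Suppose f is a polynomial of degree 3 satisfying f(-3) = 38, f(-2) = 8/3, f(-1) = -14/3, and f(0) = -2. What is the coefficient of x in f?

Write f(x) = ax^3 + bx^2 + cx + d. Substituting each data point gives a linear system:
  -27a + 9b - 3c + d = 38
  -8a + 4b - 2c + d = 8/3
  -a + b - c + d = -14/3
  d = -2
Solving the system yields a = -3, b = -4, c = 5/3, d = -2.
So f(x) = -3x^3 - 4x^2 + (5/3)x - 2.
The coefficient of x is 5/3.

5/3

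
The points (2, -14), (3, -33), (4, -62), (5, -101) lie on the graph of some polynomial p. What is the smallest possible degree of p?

2

Forward differences of the values at s = 2, 3, 4, 5:
  p  : -14  -33  -62  -101
  Δ  : -19  -29  -39
  Δ^2: -10  -10
  Δ^3: 0
The second differences are constant (-10) and nonzero, while all higher differences vanish, so the minimal degree is 2.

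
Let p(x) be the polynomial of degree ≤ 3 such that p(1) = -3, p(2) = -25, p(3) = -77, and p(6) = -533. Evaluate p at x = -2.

3

Write p(x) = ax^3 + bx^2 + cx + d. Substituting each data point gives a linear system:
  a + b + c + d = -3
  8a + 4b + 2c + d = -25
  27a + 9b + 3c + d = -77
  216a + 36b + 6c + d = -533
Solving the system yields a = -2, b = -3, c = 1, d = 1.
So p(x) = -2x^3 - 3x^2 + x + 1.
Then p(-2) = 3.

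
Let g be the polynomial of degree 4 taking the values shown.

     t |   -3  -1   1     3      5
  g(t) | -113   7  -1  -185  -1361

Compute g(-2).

Write g(t) = at^4 + bt^3 + ct^2 + dt + e. Substituting each data point gives a linear system:
  81a - 27b + 9c - 3d + e = -113
  a - b + c - d + e = 7
  a + b + c + d + e = -1
  81a + 27b + 9c + 3d + e = -185
  625a + 125b + 25c + 5d + e = -1361
Solving the system yields a = -2, b = -1, c = 1, d = -3, e = 4.
So g(t) = -2t⁴ - t³ + t² - 3t + 4.
Then g(-2) = -10.

-10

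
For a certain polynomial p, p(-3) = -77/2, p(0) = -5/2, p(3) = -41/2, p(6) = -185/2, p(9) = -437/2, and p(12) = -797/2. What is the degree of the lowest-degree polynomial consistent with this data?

Forward differences of the values at x = -3, 0, 3, 6, 9, 12:
  p  : -77/2  -5/2  -41/2  -185/2  -437/2  -797/2
  Δ  : 36  -18  -72  -126  -180
  Δ^2: -54  -54  -54  -54
  Δ^3: 0  0  0
  Δ^4: 0  0
  Δ^5: 0
The second differences are constant (-54) and nonzero, while all higher differences vanish, so the minimal degree is 2.

2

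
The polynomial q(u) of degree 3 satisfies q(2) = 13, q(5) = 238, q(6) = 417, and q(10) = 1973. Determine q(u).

q(u) = 2u^3 - 3u + 3

Using the Lagrange interpolation formula with nodes 2, 5, 6, 10:
  L_0(u) = (u - 5)(u - 6)(u - 10) / -96
  L_1(u) = (u - 2)(u - 6)(u - 10) / 15
  L_2(u) = (u - 2)(u - 5)(u - 10) / -16
  L_3(u) = (u - 2)(u - 5)(u - 6) / 160
Then q(u) = 13·L_0(u) + 238·L_1(u) + 417·L_2(u) + 1973·L_3(u).
Expanding and collecting terms gives q(u) = 2u^3 - 3u + 3.
Check: q(10) = 1973. ✓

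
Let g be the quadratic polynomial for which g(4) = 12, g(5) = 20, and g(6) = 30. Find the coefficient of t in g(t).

-1

Write g(t) = at^2 + bt + c. Substituting each data point gives a linear system:
  16a + 4b + c = 12
  25a + 5b + c = 20
  36a + 6b + c = 30
Solving the system yields a = 1, b = -1, c = 0.
So g(t) = t² - t.
The coefficient of t is -1.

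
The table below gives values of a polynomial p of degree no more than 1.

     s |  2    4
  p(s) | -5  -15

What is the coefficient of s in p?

Write p(s) = as + b. Substituting each data point gives a linear system:
  2a + b = -5
  4a + b = -15
Solving the system yields a = -5, b = 5.
So p(s) = -5s + 5.
The leading coefficient is -5.

-5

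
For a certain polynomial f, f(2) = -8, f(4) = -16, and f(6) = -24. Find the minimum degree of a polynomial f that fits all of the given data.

Forward differences of the values at x = 2, 4, 6:
  f  : -8  -16  -24
  Δ  : -8  -8
  Δ^2: 0
The first differences are constant (-8) and nonzero, while all higher differences vanish, so the minimal degree is 1.

1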